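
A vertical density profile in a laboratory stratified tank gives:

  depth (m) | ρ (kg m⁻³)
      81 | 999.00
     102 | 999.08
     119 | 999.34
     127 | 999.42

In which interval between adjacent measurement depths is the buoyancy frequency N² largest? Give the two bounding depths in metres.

102–119 m

Compute the density gradient over each adjacent pair:
  81–102 m: Δρ/Δz = 0.08/21 = 3.8 × 10⁻³ kg m⁻⁴
  102–119 m: Δρ/Δz = 0.26/17 = 0.015 kg m⁻⁴
  119–127 m: Δρ/Δz = 0.08/8 = 0.010 kg m⁻⁴
The largest gradient is in the 102–119 m interval — the pycnocline.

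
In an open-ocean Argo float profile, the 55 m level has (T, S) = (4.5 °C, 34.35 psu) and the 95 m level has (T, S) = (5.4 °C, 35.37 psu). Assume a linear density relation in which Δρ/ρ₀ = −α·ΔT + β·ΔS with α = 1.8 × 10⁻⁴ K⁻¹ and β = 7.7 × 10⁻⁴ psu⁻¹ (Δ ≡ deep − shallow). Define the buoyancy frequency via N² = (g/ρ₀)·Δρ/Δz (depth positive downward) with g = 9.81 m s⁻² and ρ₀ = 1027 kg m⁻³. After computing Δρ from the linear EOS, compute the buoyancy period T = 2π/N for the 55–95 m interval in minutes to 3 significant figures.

8.47 min

ΔT = +0.9 K, ΔS = +1.02 psu (deep − shallow).
Δρ/ρ₀ = −αΔT + βΔS = -1.62 × 10⁻⁴ + 7.854 × 10⁻⁴ = 6.234 × 10⁻⁴, so Δρ ≈ 0.6402 kg m⁻³.
N² = (g/ρ₀)·Δρ/Δz = g·(Δρ/ρ₀)/Δz = 9.81 × 6.234 × 10⁻⁴ / 40 = 1.5289 × 10⁻⁴ s⁻².
N = √(1.5289 × 10⁻⁴) = 0.012365 rad s⁻¹ → T = 2π/N = 508.14 s = 8.4690 min ≈ 8.47 min.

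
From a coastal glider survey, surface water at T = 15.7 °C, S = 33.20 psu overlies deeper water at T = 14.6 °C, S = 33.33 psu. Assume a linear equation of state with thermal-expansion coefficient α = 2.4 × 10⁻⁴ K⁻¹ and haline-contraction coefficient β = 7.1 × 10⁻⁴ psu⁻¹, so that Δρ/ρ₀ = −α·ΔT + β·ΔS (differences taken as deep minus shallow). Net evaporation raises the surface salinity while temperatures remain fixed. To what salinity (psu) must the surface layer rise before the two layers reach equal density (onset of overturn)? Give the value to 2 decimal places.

33.70 psu

Neutral buoyancy requires −α(T_deep − T_surf) + β(S_deep − S_surf′) = 0.
S_surf′ = S_deep − (α/β)·ΔT = 33.33 − (2.4 × 10⁻⁴/7.1 × 10⁻⁴)·(-1.1) = 33.7018 psu.
Increase required: 33.7018 − 33.20 = 0.5018 psu.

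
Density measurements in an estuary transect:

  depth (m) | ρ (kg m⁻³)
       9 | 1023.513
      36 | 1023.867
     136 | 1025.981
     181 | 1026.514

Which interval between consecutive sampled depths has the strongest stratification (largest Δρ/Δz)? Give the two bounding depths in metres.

36–136 m

Compute the density gradient over each adjacent pair:
  9–36 m: Δρ/Δz = 0.354/27 = 0.013 kg m⁻⁴
  36–136 m: Δρ/Δz = 2.114/100 = 0.021 kg m⁻⁴
  136–181 m: Δρ/Δz = 0.533/45 = 0.012 kg m⁻⁴
The largest gradient is in the 36–136 m interval — the pycnocline.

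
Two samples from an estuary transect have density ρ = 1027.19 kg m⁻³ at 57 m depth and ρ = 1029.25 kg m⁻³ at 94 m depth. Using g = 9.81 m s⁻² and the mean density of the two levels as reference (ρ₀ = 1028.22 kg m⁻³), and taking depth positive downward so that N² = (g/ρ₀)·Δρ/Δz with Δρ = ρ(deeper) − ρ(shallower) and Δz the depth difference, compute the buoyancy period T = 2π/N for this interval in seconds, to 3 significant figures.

273 s

Δρ = 1029.25 − 1027.19 = 2.06 kg m⁻³ over Δz = 94 − 57 = 37 m.
N² = (9.81/1028.22) × (2.06/37) = 5.3119 × 10⁻⁴ s⁻².
N = √(5.3119 × 10⁻⁴) = 0.023048 rad s⁻¹, so T = 2π/N = 272.61 s ≈ 273 s.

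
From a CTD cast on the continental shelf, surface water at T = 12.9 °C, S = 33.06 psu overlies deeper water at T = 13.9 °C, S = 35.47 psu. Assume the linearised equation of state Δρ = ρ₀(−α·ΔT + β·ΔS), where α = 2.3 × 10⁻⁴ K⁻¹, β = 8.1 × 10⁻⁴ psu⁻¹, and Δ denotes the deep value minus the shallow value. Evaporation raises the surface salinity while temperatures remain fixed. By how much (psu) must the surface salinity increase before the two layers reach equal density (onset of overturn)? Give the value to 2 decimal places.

2.13 psu

Neutral buoyancy requires −α(T_deep − T_surf) + β(S_deep − S_surf′) = 0.
S_surf′ = S_deep − (α/β)·ΔT = 35.47 − (2.3 × 10⁻⁴/8.1 × 10⁻⁴)·(+1.0) = 35.1860 psu.
Increase required: 35.1860 − 33.06 = 2.1260 psu.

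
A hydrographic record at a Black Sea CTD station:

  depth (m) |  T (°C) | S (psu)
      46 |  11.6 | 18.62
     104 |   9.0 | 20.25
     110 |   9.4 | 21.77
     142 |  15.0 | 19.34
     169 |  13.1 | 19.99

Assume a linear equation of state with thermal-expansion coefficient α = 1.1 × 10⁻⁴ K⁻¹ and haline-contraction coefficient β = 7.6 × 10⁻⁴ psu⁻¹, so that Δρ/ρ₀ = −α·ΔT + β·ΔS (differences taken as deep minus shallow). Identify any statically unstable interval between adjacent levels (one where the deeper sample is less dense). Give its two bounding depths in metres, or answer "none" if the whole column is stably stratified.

Evaluate Δρ/ρ₀ = −αΔT + βΔS across each adjacent pair:
  46–104 m: −αΔT+βΔS = −(1.1 × 10⁻⁴)(-2.6)+(7.6 × 10⁻⁴)(+1.63) = 1.5 × 10⁻³ → stable
  104–110 m: −αΔT+βΔS = −(1.1 × 10⁻⁴)(+0.4)+(7.6 × 10⁻⁴)(+1.52) = 1.1 × 10⁻³ → stable
  110–142 m: −αΔT+βΔS = −(1.1 × 10⁻⁴)(+5.6)+(7.6 × 10⁻⁴)(-2.43) = -2.5 × 10⁻³ → UNSTABLE
  142–169 m: −αΔT+βΔS = −(1.1 × 10⁻⁴)(-1.9)+(7.6 × 10⁻⁴)(+0.65) = 7.0 × 10⁻⁴ → stable
The 110–142 m interval has Δρ < 0: lighter water underlies denser water.

110–142 m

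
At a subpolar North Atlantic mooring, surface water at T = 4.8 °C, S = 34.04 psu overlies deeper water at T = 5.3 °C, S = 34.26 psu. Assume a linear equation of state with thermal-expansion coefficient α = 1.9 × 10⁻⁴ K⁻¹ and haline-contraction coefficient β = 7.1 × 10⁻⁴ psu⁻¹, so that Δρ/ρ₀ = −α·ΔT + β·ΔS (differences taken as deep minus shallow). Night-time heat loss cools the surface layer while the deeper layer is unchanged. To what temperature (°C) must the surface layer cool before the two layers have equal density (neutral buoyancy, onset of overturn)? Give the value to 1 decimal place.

Neutral buoyancy requires Δρ = 0, i.e. −α(T_deep − T_surf′) + β(S_deep − S_surf) = 0.
T_surf′ = T_deep − (β/α)·ΔS = 5.3 − (7.1 × 10⁻⁴/1.9 × 10⁻⁴)·(+0.22) = 4.478 °C.
Cooling required: 4.8 − (4.478) = 0.322 °C.

4.5 °C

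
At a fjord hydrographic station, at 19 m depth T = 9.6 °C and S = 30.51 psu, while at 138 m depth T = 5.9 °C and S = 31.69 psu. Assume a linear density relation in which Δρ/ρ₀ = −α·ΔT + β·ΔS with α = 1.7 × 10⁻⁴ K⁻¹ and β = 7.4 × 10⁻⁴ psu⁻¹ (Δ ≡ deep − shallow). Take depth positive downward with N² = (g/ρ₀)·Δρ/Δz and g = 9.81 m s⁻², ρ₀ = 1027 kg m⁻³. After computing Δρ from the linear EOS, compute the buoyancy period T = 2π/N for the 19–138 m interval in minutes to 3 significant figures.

9.41 min

ΔT = -3.7 K, ΔS = +1.18 psu (deep − shallow).
Δρ/ρ₀ = −αΔT + βΔS = 6.29 × 10⁻⁴ + 8.732 × 10⁻⁴ = 1.5022 × 10⁻³, so Δρ ≈ 1.543 kg m⁻³.
N² = (g/ρ₀)·Δρ/Δz = g·(Δρ/ρ₀)/Δz = 9.81 × 1.5022 × 10⁻³ / 119 = 1.2384 × 10⁻⁴ s⁻².
N = √(1.2384 × 10⁻⁴) = 0.011128 rad s⁻¹ → T = 2π/N = 564.63 s = 9.4105 min ≈ 9.41 min.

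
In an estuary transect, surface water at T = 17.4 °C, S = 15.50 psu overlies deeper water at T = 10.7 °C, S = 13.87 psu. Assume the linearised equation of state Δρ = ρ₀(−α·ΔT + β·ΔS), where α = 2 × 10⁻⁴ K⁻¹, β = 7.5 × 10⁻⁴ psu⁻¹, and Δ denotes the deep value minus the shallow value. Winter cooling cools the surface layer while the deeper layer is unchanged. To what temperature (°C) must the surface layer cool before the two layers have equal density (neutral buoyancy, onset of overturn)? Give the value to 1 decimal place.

Neutral buoyancy requires Δρ = 0, i.e. −α(T_deep − T_surf′) + β(S_deep − S_surf) = 0.
T_surf′ = T_deep − (β/α)·ΔS = 10.7 − (7.5 × 10⁻⁴/2 × 10⁻⁴)·(-1.63) = 16.812 °C.
Cooling required: 17.4 − (16.812) = 0.588 °C.

16.8 °C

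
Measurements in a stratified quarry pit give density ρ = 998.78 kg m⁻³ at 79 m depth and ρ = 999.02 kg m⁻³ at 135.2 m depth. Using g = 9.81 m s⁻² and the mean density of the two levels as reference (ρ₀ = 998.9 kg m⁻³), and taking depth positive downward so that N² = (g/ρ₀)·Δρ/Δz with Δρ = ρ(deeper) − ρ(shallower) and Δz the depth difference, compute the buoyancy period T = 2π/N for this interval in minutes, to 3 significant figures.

16.2 min

Δρ = 999.02 − 998.78 = 0.24 kg m⁻³ over Δz = 135.2 − 79 = 56.2 m.
N² = (9.81/998.9) × (0.24/56.2) = 4.1939 × 10⁻⁵ s⁻².
N = √(4.1939 × 10⁻⁵) = 6.4760 × 10⁻³ rad s⁻¹, so T = 2π/N = 970.23 s = 16.171 min ≈ 16.2 min.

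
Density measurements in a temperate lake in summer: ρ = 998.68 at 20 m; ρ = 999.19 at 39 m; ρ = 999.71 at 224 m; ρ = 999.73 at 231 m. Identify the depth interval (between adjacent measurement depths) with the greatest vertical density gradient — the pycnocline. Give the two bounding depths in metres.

Compute the density gradient over each adjacent pair:
  20–39 m: Δρ/Δz = 0.51/19 = 0.027 kg m⁻⁴
  39–224 m: Δρ/Δz = 0.52/185 = 2.8 × 10⁻³ kg m⁻⁴
  224–231 m: Δρ/Δz = 0.02/7 = 2.9 × 10⁻³ kg m⁻⁴
The largest gradient is in the 20–39 m interval — the pycnocline.

20–39 m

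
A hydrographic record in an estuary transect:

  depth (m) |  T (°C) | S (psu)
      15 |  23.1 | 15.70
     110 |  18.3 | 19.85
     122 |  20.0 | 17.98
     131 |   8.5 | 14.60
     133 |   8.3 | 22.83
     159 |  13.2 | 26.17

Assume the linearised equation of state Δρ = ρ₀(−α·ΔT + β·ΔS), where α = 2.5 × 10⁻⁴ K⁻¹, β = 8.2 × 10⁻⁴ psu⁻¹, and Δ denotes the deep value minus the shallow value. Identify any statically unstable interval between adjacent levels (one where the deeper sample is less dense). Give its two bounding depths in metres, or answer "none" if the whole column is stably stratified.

Evaluate Δρ/ρ₀ = −αΔT + βΔS across each adjacent pair:
  15–110 m: −αΔT+βΔS = −(2.5 × 10⁻⁴)(-4.8)+(8.2 × 10⁻⁴)(+4.15) = 4.6 × 10⁻³ → stable
  110–122 m: −αΔT+βΔS = −(2.5 × 10⁻⁴)(+1.7)+(8.2 × 10⁻⁴)(-1.87) = -2.0 × 10⁻³ → UNSTABLE
  122–131 m: −αΔT+βΔS = −(2.5 × 10⁻⁴)(-11.5)+(8.2 × 10⁻⁴)(-3.38) = 1.0 × 10⁻⁴ → stable
  131–133 m: −αΔT+βΔS = −(2.5 × 10⁻⁴)(-0.2)+(8.2 × 10⁻⁴)(+8.23) = 6.8 × 10⁻³ → stable
  133–159 m: −αΔT+βΔS = −(2.5 × 10⁻⁴)(+4.9)+(8.2 × 10⁻⁴)(+3.34) = 1.5 × 10⁻³ → stable
The 110–122 m interval has Δρ < 0: lighter water underlies denser water.

110–122 m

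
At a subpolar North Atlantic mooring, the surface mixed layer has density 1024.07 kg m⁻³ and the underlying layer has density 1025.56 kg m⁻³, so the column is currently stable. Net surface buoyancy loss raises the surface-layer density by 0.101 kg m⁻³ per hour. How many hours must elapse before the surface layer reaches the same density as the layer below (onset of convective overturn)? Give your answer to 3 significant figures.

Density deficit of the surface layer: 1025.56 − 1024.07 = 1.49 kg m⁻³.
Required change = 1.49 / 0.101 = 14.8 hours.

14.8 hours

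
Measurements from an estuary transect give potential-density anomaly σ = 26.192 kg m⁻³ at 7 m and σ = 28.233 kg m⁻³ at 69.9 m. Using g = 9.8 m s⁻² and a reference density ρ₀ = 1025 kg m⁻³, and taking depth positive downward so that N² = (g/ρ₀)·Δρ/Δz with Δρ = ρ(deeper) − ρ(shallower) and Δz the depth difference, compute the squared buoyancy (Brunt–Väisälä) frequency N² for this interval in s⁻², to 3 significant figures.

Δρ = 1028.233 − 1026.192 = 2.041 kg m⁻³ over Δz = 69.9 − 7 = 62.9 m.
N² = (9.8/1025) × (2.041/62.9) = 3.1024 × 10⁻⁴ s⁻² ≈ 3.10 × 10⁻⁴ s⁻².

3.10 × 10⁻⁴ s⁻²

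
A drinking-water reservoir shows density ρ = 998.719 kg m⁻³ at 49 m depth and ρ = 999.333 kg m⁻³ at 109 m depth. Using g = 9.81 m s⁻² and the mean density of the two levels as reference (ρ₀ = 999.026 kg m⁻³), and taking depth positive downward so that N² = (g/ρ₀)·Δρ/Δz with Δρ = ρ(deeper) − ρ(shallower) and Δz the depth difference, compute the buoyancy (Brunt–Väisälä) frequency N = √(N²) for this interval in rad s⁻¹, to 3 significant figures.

0.0100 rad s⁻¹

Δρ = 999.333 − 998.719 = 0.614 kg m⁻³ over Δz = 109 − 49 = 60 m.
N² = (9.81/999.026) × (0.614/60) = 1.0049 × 10⁻⁴ s⁻².
N = √(1.0049 × 10⁻⁴) = 0.010024 rad s⁻¹ ≈ 0.0100 rad s⁻¹.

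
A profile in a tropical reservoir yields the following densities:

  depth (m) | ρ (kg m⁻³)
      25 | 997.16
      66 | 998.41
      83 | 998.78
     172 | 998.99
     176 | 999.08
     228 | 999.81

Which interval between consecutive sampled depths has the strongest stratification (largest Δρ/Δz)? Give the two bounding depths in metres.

25–66 m

Compute the density gradient over each adjacent pair:
  25–66 m: Δρ/Δz = 1.25/41 = 0.030 kg m⁻⁴
  66–83 m: Δρ/Δz = 0.37/17 = 0.022 kg m⁻⁴
  83–172 m: Δρ/Δz = 0.21/89 = 2.4 × 10⁻³ kg m⁻⁴
  172–176 m: Δρ/Δz = 0.09/4 = 0.022 kg m⁻⁴
  176–228 m: Δρ/Δz = 0.73/52 = 0.014 kg m⁻⁴
The largest gradient is in the 25–66 m interval — the pycnocline.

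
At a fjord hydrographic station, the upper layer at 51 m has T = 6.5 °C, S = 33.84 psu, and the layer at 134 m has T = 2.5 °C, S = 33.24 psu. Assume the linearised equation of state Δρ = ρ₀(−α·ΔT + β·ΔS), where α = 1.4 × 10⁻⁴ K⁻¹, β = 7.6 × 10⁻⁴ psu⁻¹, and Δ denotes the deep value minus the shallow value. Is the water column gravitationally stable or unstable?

ΔT = 2.5 − 6.5 = -4.0 K and ΔS = 33.24 − 33.84 = -0.60 psu (deep − shallow).
−αΔT = 5.60 × 10⁻⁴; βΔS = -4.56 × 10⁻⁴; sum Δρ/ρ₀ = 1.04 × 10⁻⁴.
Δρ/ρ₀ > 0, so Δρ > 0: deeper water is denser → statically stable.

stable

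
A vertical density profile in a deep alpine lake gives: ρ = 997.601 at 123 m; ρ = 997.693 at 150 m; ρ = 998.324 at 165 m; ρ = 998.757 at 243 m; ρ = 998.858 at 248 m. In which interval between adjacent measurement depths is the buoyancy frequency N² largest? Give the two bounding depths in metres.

Compute the density gradient over each adjacent pair:
  123–150 m: Δρ/Δz = 0.092/27 = 3.4 × 10⁻³ kg m⁻⁴
  150–165 m: Δρ/Δz = 0.631/15 = 0.042 kg m⁻⁴
  165–243 m: Δρ/Δz = 0.433/78 = 5.6 × 10⁻³ kg m⁻⁴
  243–248 m: Δρ/Δz = 0.101/5 = 0.020 kg m⁻⁴
The largest gradient is in the 150–165 m interval — the pycnocline.

150–165 m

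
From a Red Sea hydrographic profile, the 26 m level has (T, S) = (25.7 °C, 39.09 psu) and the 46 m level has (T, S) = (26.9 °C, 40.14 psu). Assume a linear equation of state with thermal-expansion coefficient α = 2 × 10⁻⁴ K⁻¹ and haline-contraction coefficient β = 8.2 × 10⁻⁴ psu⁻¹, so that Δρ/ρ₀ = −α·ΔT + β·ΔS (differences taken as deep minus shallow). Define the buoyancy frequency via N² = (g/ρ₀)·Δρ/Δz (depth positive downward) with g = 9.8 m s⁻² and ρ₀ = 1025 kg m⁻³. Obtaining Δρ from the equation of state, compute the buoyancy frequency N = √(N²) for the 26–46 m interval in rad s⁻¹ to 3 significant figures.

ΔT = +1.2 K, ΔS = +1.05 psu (deep − shallow).
Δρ/ρ₀ = −αΔT + βΔS = -2.40 × 10⁻⁴ + 8.61 × 10⁻⁴ = 6.21 × 10⁻⁴, so Δρ ≈ 0.6365 kg m⁻³.
N² = (g/ρ₀)·Δρ/Δz = g·(Δρ/ρ₀)/Δz = 9.8 × 6.21 × 10⁻⁴ / 20 = 3.0429 × 10⁻⁴ s⁻².
N = √(3.0429 × 10⁻⁴) = 0.017444 rad s⁻¹ ≈ 0.0174 rad s⁻¹.

0.0174 rad s⁻¹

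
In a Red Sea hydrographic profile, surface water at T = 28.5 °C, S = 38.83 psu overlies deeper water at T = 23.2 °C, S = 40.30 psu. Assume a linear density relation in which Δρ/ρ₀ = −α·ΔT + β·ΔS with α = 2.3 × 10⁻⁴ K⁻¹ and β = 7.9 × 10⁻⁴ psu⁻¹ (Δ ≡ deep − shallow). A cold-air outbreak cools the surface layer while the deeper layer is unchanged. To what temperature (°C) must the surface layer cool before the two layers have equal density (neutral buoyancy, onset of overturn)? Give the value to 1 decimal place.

18.2 °C

Neutral buoyancy requires Δρ = 0, i.e. −α(T_deep − T_surf′) + β(S_deep − S_surf) = 0.
T_surf′ = T_deep − (β/α)·ΔS = 23.2 − (7.9 × 10⁻⁴/2.3 × 10⁻⁴)·(+1.47) = 18.151 °C.
Cooling required: 28.5 − (18.151) = 10.349 °C.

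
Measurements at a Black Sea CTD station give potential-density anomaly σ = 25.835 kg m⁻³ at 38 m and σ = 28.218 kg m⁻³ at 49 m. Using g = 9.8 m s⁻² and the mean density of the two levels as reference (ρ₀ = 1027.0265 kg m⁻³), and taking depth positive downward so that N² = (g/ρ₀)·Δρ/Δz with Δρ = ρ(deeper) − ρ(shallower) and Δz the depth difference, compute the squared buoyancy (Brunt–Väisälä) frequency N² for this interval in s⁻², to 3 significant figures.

Δρ = 1028.218 − 1025.835 = 2.383 kg m⁻³ over Δz = 49 − 38 = 11 m.
N² = (9.8/1027.0265) × (2.383/11) = 2.0672 × 10⁻³ s⁻² ≈ 2.07 × 10⁻³ s⁻².

2.07 × 10⁻³ s⁻²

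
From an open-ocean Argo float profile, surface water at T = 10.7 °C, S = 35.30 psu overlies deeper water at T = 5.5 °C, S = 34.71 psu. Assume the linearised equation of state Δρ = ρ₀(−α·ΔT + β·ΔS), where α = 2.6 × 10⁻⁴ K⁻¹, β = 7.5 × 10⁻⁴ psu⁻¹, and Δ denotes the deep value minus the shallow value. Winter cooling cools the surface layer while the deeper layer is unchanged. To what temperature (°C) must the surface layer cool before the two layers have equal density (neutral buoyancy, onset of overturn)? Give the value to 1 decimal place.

Neutral buoyancy requires Δρ = 0, i.e. −α(T_deep − T_surf′) + β(S_deep − S_surf) = 0.
T_surf′ = T_deep − (β/α)·ΔS = 5.5 − (7.5 × 10⁻⁴/2.6 × 10⁻⁴)·(-0.59) = 7.202 °C.
Cooling required: 10.7 − (7.202) = 3.498 °C.

7.2 °C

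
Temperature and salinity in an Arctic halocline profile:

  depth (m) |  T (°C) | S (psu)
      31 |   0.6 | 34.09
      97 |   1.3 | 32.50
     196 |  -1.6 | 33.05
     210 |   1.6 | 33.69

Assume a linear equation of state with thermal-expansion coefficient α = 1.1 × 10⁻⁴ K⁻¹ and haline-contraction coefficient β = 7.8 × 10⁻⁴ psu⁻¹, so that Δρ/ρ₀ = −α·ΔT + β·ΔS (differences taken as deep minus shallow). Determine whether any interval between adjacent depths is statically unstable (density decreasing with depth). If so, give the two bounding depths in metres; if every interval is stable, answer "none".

Evaluate Δρ/ρ₀ = −αΔT + βΔS across each adjacent pair:
  31–97 m: −αΔT+βΔS = −(1.1 × 10⁻⁴)(+0.7)+(7.8 × 10⁻⁴)(-1.59) = -1.3 × 10⁻³ → UNSTABLE
  97–196 m: −αΔT+βΔS = −(1.1 × 10⁻⁴)(-2.9)+(7.8 × 10⁻⁴)(+0.55) = 7.5 × 10⁻⁴ → stable
  196–210 m: −αΔT+βΔS = −(1.1 × 10⁻⁴)(+3.2)+(7.8 × 10⁻⁴)(+0.64) = 1.5 × 10⁻⁴ → stable
The 31–97 m interval has Δρ < 0: lighter water underlies denser water.

31–97 m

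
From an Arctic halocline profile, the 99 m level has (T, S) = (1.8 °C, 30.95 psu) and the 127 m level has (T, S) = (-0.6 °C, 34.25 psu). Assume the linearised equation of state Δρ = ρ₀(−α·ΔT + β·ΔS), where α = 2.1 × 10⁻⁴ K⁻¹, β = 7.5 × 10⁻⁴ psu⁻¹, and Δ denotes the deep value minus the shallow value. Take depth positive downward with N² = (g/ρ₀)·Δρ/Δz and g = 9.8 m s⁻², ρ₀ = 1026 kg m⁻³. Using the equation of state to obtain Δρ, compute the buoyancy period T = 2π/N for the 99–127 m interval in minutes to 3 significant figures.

3.24 min

ΔT = -2.4 K, ΔS = +3.30 psu (deep − shallow).
Δρ/ρ₀ = −αΔT + βΔS = 5.04 × 10⁻⁴ + 2.475 × 10⁻³ = 2.979 × 10⁻³, so Δρ ≈ 3.056 kg m⁻³.
N² = (g/ρ₀)·Δρ/Δz = g·(Δρ/ρ₀)/Δz = 9.8 × 2.979 × 10⁻³ / 28 = 1.0427 × 10⁻³ s⁻².
N = √(1.0427 × 10⁻³) = 0.032291 rad s⁻¹ → T = 2π/N = 194.58 s = 3.2430 min ≈ 3.24 min.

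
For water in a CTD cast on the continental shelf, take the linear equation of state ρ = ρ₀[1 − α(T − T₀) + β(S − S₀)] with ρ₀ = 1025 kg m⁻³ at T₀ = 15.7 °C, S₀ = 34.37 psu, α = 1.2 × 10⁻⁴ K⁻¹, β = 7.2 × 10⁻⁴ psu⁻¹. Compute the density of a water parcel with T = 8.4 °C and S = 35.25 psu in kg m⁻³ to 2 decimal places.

T − T₀ = -7.3 K, S − S₀ = +0.88 psu.
Bracket = 1 − α·(-7.3) + β·(+0.88) = 1 + (1.5096 × 10⁻³) = 1.0015096.
ρ = 1025 × 1.0015096 = 1026.55 kg m⁻³.

1026.55 kg m⁻³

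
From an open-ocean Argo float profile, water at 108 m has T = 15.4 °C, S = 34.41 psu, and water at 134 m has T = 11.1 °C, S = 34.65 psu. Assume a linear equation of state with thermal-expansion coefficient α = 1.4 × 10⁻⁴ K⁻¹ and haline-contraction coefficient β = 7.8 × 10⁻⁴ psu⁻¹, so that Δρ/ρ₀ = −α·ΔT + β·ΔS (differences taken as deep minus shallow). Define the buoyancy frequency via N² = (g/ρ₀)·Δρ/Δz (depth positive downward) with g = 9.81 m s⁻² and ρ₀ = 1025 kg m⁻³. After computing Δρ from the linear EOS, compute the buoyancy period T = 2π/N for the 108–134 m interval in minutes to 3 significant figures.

6.07 min

ΔT = -4.3 K, ΔS = +0.24 psu (deep − shallow).
Δρ/ρ₀ = −αΔT + βΔS = 6.02 × 10⁻⁴ + 1.872 × 10⁻⁴ = 7.892 × 10⁻⁴, so Δρ ≈ 0.8089 kg m⁻³.
N² = (g/ρ₀)·Δρ/Δz = g·(Δρ/ρ₀)/Δz = 9.81 × 7.892 × 10⁻⁴ / 26 = 2.9777 × 10⁻⁴ s⁻².
N = √(2.9777 × 10⁻⁴) = 0.017256 rad s⁻¹ → T = 2π/N = 364.12 s = 6.0687 min ≈ 6.07 min.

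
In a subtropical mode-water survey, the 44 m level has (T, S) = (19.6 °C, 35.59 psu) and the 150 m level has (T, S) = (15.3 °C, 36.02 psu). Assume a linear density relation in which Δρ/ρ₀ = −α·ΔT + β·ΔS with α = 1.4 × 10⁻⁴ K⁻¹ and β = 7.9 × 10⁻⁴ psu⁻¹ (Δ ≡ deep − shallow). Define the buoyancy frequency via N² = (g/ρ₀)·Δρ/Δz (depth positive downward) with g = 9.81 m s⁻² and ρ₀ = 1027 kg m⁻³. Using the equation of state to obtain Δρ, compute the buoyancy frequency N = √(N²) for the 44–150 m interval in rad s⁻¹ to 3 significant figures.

9.34 × 10⁻³ rad s⁻¹

ΔT = -4.3 K, ΔS = +0.43 psu (deep − shallow).
Δρ/ρ₀ = −αΔT + βΔS = 6.02 × 10⁻⁴ + 3.397 × 10⁻⁴ = 9.417 × 10⁻⁴, so Δρ ≈ 0.9671 kg m⁻³.
N² = (g/ρ₀)·Δρ/Δz = g·(Δρ/ρ₀)/Δz = 9.81 × 9.417 × 10⁻⁴ / 106 = 8.7152 × 10⁻⁵ s⁻².
N = √(8.7152 × 10⁻⁵) = 9.3355 × 10⁻³ rad s⁻¹ ≈ 9.34 × 10⁻³ rad s⁻¹.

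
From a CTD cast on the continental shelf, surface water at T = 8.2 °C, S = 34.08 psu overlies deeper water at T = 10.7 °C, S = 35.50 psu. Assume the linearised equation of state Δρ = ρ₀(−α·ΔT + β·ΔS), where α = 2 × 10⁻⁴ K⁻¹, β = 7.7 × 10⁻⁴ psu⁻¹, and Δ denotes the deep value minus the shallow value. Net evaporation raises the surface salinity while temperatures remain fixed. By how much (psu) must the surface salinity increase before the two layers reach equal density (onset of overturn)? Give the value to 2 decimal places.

0.77 psu

Neutral buoyancy requires −α(T_deep − T_surf) + β(S_deep − S_surf′) = 0.
S_surf′ = S_deep − (α/β)·ΔT = 35.50 − (2 × 10⁻⁴/7.7 × 10⁻⁴)·(+2.5) = 34.8506 psu.
Increase required: 34.8506 − 34.08 = 0.7706 psu.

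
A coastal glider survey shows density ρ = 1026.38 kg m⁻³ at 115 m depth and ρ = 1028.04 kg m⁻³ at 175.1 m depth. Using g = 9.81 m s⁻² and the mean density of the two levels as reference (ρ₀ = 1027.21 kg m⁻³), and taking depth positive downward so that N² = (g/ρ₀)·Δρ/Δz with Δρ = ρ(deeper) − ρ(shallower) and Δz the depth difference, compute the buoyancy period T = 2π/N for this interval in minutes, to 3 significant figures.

6.45 min

Δρ = 1028.04 − 1026.38 = 1.66 kg m⁻³ over Δz = 175.1 − 115 = 60.1 m.
N² = (9.81/1027.21) × (1.66/60.1) = 2.6378 × 10⁻⁴ s⁻².
N = √(2.6378 × 10⁻⁴) = 0.016241 rad s⁻¹, so T = 2π/N = 386.87 s = 6.4478 min ≈ 6.45 min.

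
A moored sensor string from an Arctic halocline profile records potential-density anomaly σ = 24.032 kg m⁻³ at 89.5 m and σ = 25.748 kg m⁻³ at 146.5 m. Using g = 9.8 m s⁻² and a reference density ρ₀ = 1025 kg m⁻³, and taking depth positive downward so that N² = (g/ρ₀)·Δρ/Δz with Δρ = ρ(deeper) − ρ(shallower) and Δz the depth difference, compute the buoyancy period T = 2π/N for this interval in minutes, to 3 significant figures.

6.17 min

Δρ = 1025.748 − 1024.032 = 1.716 kg m⁻³ over Δz = 146.5 − 89.5 = 57 m.
N² = (9.8/1025) × (1.716/57) = 2.8784 × 10⁻⁴ s⁻².
N = √(2.8784 × 10⁻⁴) = 0.016966 rad s⁻¹, so T = 2π/N = 370.34 s = 6.1723 min ≈ 6.17 min.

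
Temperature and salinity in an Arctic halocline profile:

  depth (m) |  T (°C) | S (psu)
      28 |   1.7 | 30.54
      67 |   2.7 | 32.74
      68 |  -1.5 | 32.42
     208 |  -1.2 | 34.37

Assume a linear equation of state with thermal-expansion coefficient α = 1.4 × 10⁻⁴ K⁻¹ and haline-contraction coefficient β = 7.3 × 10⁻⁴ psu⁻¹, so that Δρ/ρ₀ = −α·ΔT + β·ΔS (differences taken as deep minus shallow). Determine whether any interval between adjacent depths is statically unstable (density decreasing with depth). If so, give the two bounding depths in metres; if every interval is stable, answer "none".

Evaluate Δρ/ρ₀ = −αΔT + βΔS across each adjacent pair:
  28–67 m: −αΔT+βΔS = −(1.4 × 10⁻⁴)(+1.0)+(7.3 × 10⁻⁴)(+2.20) = 1.5 × 10⁻³ → stable
  67–68 m: −αΔT+βΔS = −(1.4 × 10⁻⁴)(-4.2)+(7.3 × 10⁻⁴)(-0.32) = 3.5 × 10⁻⁴ → stable
  68–208 m: −αΔT+βΔS = −(1.4 × 10⁻⁴)(+0.3)+(7.3 × 10⁻⁴)(+1.95) = 1.4 × 10⁻³ → stable
Every interval has Δρ > 0: the column is stably stratified throughout.

none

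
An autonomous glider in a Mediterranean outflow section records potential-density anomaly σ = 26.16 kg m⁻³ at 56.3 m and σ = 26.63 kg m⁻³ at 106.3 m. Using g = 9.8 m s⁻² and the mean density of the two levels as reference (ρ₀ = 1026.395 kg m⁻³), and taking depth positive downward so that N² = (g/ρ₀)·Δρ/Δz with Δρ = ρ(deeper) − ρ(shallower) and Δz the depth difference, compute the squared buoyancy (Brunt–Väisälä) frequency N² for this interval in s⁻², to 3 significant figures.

8.98 × 10⁻⁵ s⁻²

Δρ = 1026.63 − 1026.16 = 0.47 kg m⁻³ over Δz = 106.3 − 56.3 = 50 m.
N² = (9.8/1026.395) × (0.47/50) = 8.9751 × 10⁻⁵ s⁻² ≈ 8.98 × 10⁻⁵ s⁻².
A positive N² confirms static stability across the interval.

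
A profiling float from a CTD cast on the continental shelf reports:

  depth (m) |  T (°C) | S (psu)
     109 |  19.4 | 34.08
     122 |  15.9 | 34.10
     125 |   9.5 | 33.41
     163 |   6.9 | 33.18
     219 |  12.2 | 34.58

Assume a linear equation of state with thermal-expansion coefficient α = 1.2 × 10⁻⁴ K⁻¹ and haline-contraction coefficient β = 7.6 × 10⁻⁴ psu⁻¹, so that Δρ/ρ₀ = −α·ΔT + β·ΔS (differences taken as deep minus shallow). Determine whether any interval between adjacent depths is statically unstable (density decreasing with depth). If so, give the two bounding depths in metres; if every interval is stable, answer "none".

Evaluate Δρ/ρ₀ = −αΔT + βΔS across each adjacent pair:
  109–122 m: −αΔT+βΔS = −(1.2 × 10⁻⁴)(-3.5)+(7.6 × 10⁻⁴)(+0.02) = 4.4 × 10⁻⁴ → stable
  122–125 m: −αΔT+βΔS = −(1.2 × 10⁻⁴)(-6.4)+(7.6 × 10⁻⁴)(-0.69) = 2.4 × 10⁻⁴ → stable
  125–163 m: −αΔT+βΔS = −(1.2 × 10⁻⁴)(-2.6)+(7.6 × 10⁻⁴)(-0.23) = 1.4 × 10⁻⁴ → stable
  163–219 m: −αΔT+βΔS = −(1.2 × 10⁻⁴)(+5.3)+(7.6 × 10⁻⁴)(+1.40) = 4.3 × 10⁻⁴ → stable
Every interval has Δρ > 0: the column is stably stratified throughout.

none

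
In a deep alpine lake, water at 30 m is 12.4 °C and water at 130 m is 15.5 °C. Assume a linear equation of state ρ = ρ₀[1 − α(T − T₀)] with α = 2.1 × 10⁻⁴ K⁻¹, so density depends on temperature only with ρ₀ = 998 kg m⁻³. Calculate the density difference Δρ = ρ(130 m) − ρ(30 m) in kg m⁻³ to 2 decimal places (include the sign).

ΔT = +3.1 K, Δρ/ρ₀ = −αΔT = -6.51 × 10⁻⁴.
Δρ = 998 × (-6.51 × 10⁻⁴) = -0.65 kg m⁻³.
Negative Δρ: lighter below, statically unstable.

-0.65 kg m⁻³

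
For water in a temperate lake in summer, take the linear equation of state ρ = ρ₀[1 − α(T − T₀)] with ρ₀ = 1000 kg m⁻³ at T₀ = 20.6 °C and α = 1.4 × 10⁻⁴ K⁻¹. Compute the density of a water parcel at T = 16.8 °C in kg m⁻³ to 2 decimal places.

1000.53 kg m⁻³

T − T₀ = -3.8 K.
Bracket = 1 − α·(-3.8) = 1 + (5.32 × 10⁻⁴) = 1.0005320.
ρ = 1000 × 1.0005320 = 1000.53 kg m⁻³.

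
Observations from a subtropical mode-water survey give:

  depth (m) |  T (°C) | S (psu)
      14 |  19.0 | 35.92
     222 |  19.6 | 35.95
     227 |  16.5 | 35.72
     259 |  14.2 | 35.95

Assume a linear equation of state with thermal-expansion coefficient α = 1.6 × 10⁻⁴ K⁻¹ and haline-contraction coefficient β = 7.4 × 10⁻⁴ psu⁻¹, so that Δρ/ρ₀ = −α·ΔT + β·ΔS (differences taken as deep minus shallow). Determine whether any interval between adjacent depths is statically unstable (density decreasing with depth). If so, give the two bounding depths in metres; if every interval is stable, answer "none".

Evaluate Δρ/ρ₀ = −αΔT + βΔS across each adjacent pair:
  14–222 m: −αΔT+βΔS = −(1.6 × 10⁻⁴)(+0.6)+(7.4 × 10⁻⁴)(+0.03) = -7.4 × 10⁻⁵ → UNSTABLE
  222–227 m: −αΔT+βΔS = −(1.6 × 10⁻⁴)(-3.1)+(7.4 × 10⁻⁴)(-0.23) = 3.3 × 10⁻⁴ → stable
  227–259 m: −αΔT+βΔS = −(1.6 × 10⁻⁴)(-2.3)+(7.4 × 10⁻⁴)(+0.23) = 5.4 × 10⁻⁴ → stable
The 14–222 m interval has Δρ < 0: lighter water underlies denser water.

14–222 m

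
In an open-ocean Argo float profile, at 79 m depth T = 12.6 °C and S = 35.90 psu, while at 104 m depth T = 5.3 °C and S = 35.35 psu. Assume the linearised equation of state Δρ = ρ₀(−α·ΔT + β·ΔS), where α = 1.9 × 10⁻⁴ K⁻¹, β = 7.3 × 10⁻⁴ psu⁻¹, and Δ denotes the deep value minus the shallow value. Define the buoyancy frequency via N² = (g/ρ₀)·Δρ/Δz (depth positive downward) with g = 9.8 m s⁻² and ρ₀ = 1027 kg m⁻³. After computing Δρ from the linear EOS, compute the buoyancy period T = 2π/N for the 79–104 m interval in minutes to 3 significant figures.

ΔT = -7.3 K, ΔS = -0.55 psu (deep − shallow).
Δρ/ρ₀ = −αΔT + βΔS = 1.387 × 10⁻³ − 4.015 × 10⁻⁴ = 9.855 × 10⁻⁴, so Δρ ≈ 1.012 kg m⁻³.
N² = (g/ρ₀)·Δρ/Δz = g·(Δρ/ρ₀)/Δz = 9.8 × 9.855 × 10⁻⁴ / 25 = 3.8632 × 10⁻⁴ s⁻².
N = √(3.8632 × 10⁻⁴) = 0.019655 rad s⁻¹ → T = 2π/N = 319.67 s = 5.3278 min ≈ 5.33 min.

5.33 min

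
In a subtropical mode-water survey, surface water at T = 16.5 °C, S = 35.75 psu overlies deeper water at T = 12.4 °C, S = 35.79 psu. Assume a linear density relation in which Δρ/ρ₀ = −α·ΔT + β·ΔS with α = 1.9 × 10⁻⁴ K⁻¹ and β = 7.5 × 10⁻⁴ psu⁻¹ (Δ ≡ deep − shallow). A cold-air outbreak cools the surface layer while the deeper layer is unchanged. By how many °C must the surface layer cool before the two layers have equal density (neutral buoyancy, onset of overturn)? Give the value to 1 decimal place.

4.3 °C

Neutral buoyancy requires Δρ = 0, i.e. −α(T_deep − T_surf′) + β(S_deep − S_surf) = 0.
T_surf′ = T_deep − (β/α)·ΔS = 12.4 − (7.5 × 10⁻⁴/1.9 × 10⁻⁴)·(+0.04) = 12.242 °C.
Cooling required: 16.5 − (12.242) = 4.258 °C.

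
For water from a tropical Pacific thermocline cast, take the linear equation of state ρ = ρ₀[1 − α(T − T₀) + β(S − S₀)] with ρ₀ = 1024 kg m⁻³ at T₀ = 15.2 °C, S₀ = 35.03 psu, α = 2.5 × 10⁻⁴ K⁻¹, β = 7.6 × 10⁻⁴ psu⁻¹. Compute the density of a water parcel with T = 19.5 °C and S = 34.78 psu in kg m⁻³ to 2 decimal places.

1022.70 kg m⁻³

T − T₀ = +4.3 K, S − S₀ = -0.25 psu.
Bracket = 1 − α·(+4.3) + β·(-0.25) = 1 + (-1.265 × 10⁻³) = 0.9987350.
ρ = 1024 × 0.9987350 = 1022.70 kg m⁻³.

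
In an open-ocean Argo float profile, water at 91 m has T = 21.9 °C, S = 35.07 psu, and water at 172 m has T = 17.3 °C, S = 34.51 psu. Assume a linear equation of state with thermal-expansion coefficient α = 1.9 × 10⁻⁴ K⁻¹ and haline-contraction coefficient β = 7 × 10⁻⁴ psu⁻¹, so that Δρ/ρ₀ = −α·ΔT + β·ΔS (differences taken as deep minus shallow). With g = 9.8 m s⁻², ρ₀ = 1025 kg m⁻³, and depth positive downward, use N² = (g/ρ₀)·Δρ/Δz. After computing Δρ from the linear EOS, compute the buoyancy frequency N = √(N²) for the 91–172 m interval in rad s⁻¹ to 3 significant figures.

7.64 × 10⁻³ rad s⁻¹

ΔT = -4.6 K, ΔS = -0.56 psu (deep − shallow).
Δρ/ρ₀ = −αΔT + βΔS = 8.74 × 10⁻⁴ − 3.92 × 10⁻⁴ = 4.82 × 10⁻⁴, so Δρ ≈ 0.4940 kg m⁻³.
N² = (g/ρ₀)·Δρ/Δz = g·(Δρ/ρ₀)/Δz = 9.8 × 4.82 × 10⁻⁴ / 81 = 5.8316 × 10⁻⁵ s⁻².
N = √(5.8316 × 10⁻⁵) = 7.6365 × 10⁻³ rad s⁻¹ ≈ 7.64 × 10⁻³ rad s⁻¹.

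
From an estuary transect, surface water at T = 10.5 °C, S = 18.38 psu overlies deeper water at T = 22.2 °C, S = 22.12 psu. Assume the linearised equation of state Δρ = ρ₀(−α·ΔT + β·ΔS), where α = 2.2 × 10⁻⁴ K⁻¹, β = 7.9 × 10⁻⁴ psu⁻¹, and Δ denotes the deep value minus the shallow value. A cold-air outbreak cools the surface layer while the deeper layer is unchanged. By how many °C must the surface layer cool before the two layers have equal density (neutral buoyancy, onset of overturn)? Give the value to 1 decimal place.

1.7 °C

Neutral buoyancy requires Δρ = 0, i.e. −α(T_deep − T_surf′) + β(S_deep − S_surf) = 0.
T_surf′ = T_deep − (β/α)·ΔS = 22.2 − (7.9 × 10⁻⁴/2.2 × 10⁻⁴)·(+3.74) = 8.770 °C.
Cooling required: 10.5 − (8.770) = 1.730 °C.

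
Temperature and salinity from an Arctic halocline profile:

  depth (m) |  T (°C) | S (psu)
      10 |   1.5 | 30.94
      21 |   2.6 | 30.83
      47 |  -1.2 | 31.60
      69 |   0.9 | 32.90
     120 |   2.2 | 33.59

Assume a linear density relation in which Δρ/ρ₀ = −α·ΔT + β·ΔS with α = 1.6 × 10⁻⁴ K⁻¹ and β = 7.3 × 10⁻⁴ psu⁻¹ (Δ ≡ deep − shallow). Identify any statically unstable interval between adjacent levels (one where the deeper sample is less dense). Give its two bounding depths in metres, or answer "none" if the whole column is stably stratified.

Evaluate Δρ/ρ₀ = −αΔT + βΔS across each adjacent pair:
  10–21 m: −αΔT+βΔS = −(1.6 × 10⁻⁴)(+1.1)+(7.3 × 10⁻⁴)(-0.11) = -2.6 × 10⁻⁴ → UNSTABLE
  21–47 m: −αΔT+βΔS = −(1.6 × 10⁻⁴)(-3.8)+(7.3 × 10⁻⁴)(+0.77) = 1.2 × 10⁻³ → stable
  47–69 m: −αΔT+βΔS = −(1.6 × 10⁻⁴)(+2.1)+(7.3 × 10⁻⁴)(+1.30) = 6.1 × 10⁻⁴ → stable
  69–120 m: −αΔT+βΔS = −(1.6 × 10⁻⁴)(+1.3)+(7.3 × 10⁻⁴)(+0.69) = 3.0 × 10⁻⁴ → stable
The 10–21 m interval has Δρ < 0: lighter water underlies denser water.

10–21 m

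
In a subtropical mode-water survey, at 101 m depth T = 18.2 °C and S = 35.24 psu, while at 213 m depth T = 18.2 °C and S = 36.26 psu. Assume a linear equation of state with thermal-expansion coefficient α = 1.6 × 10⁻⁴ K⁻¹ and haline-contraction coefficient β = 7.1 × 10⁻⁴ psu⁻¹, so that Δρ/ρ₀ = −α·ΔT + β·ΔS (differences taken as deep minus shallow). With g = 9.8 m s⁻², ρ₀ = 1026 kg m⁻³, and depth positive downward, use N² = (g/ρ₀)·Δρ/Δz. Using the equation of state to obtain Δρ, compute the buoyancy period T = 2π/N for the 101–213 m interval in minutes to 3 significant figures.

13.2 min

ΔT = +0.0 K, ΔS = +1.02 psu (deep − shallow).
Δρ/ρ₀ = −αΔT + βΔS = 0 + 7.242 × 10⁻⁴ = 7.242 × 10⁻⁴, so Δρ ≈ 0.7430 kg m⁻³.
N² = (g/ρ₀)·Δρ/Δz = g·(Δρ/ρ₀)/Δz = 9.8 × 7.242 × 10⁻⁴ / 112 = 6.3368 × 10⁻⁵ s⁻².
N = √(6.3368 × 10⁻⁵) = 7.9604 × 10⁻³ rad s⁻¹ → T = 2π/N = 789.31 s = 13.155 min ≈ 13.2 min.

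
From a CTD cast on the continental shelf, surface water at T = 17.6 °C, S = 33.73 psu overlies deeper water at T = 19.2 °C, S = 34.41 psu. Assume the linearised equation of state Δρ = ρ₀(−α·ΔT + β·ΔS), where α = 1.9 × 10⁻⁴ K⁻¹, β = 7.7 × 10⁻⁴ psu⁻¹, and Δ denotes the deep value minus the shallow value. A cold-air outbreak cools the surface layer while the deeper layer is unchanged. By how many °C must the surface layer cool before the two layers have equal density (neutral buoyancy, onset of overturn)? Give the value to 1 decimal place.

Neutral buoyancy requires Δρ = 0, i.e. −α(T_deep − T_surf′) + β(S_deep − S_surf) = 0.
T_surf′ = T_deep − (β/α)·ΔS = 19.2 − (7.7 × 10⁻⁴/1.9 × 10⁻⁴)·(+0.68) = 16.444 °C.
Cooling required: 17.6 − (16.444) = 1.156 °C.

1.2 °C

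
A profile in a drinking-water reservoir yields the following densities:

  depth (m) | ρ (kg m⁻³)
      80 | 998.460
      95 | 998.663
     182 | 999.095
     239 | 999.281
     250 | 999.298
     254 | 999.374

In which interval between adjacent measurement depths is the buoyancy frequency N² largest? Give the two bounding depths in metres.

250–254 m

Compute the density gradient over each adjacent pair:
  80–95 m: Δρ/Δz = 0.203/15 = 0.014 kg m⁻⁴
  95–182 m: Δρ/Δz = 0.432/87 = 5.0 × 10⁻³ kg m⁻⁴
  182–239 m: Δρ/Δz = 0.186/57 = 3.3 × 10⁻³ kg m⁻⁴
  239–250 m: Δρ/Δz = 0.017/11 = 1.5 × 10⁻³ kg m⁻⁴
  250–254 m: Δρ/Δz = 0.076/4 = 0.019 kg m⁻⁴
The largest gradient is in the 250–254 m interval — the pycnocline.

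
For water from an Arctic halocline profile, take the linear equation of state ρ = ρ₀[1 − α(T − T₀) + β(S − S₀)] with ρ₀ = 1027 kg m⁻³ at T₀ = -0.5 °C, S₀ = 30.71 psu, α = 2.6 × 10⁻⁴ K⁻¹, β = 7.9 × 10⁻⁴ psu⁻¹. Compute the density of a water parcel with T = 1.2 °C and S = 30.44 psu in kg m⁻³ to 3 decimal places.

T − T₀ = +1.7 K, S − S₀ = -0.27 psu.
Bracket = 1 − α·(+1.7) + β·(-0.27) = 1 + (-6.553 × 10⁻⁴) = 0.9993447.
ρ = 1027 × 0.9993447 = 1026.327 kg m⁻³.

1026.327 kg m⁻³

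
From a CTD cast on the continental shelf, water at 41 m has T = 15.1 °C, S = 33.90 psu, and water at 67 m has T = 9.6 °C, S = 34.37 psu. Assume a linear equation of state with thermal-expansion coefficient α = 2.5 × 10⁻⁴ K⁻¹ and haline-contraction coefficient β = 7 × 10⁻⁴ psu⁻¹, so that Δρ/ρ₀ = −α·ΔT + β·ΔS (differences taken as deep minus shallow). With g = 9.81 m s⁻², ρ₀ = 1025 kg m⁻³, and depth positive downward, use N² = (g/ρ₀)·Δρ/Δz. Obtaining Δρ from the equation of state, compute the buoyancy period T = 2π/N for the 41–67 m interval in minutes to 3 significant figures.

4.13 min

ΔT = -5.5 K, ΔS = +0.47 psu (deep − shallow).
Δρ/ρ₀ = −αΔT + βΔS = 1.375 × 10⁻³ + 3.29 × 10⁻⁴ = 1.704 × 10⁻³, so Δρ ≈ 1.747 kg m⁻³.
N² = (g/ρ₀)·Δρ/Δz = g·(Δρ/ρ₀)/Δz = 9.81 × 1.704 × 10⁻³ / 26 = 6.4293 × 10⁻⁴ s⁻².
N = √(6.4293 × 10⁻⁴) = 0.025356 rad s⁻¹ → T = 2π/N = 247.80 s = 4.1300 min ≈ 4.13 min.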